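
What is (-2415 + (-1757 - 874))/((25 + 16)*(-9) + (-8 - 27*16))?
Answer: 5046/809 ≈ 6.2373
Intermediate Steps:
(-2415 + (-1757 - 874))/((25 + 16)*(-9) + (-8 - 27*16)) = (-2415 - 2631)/(41*(-9) + (-8 - 432)) = -5046/(-369 - 440) = -5046/(-809) = -5046*(-1/809) = 5046/809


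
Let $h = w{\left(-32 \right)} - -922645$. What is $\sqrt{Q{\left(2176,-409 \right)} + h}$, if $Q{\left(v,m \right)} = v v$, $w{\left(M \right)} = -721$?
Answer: $10 \sqrt{56569} \approx 2378.4$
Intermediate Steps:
$Q{\left(v,m \right)} = v^{2}$
$h = 921924$ ($h = -721 - -922645 = -721 + 922645 = 921924$)
$\sqrt{Q{\left(2176,-409 \right)} + h} = \sqrt{2176^{2} + 921924} = \sqrt{4734976 + 921924} = \sqrt{5656900} = 10 \sqrt{56569}$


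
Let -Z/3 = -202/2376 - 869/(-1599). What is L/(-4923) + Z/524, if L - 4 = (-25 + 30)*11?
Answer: -294610403/20165999568 ≈ -0.014609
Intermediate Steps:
L = 59 (L = 4 + (-25 + 30)*11 = 4 + 5*11 = 4 + 55 = 59)
Z = -290291/211068 (Z = -3*(-202/2376 - 869/(-1599)) = -3*(-202*1/2376 - 869*(-1/1599)) = -3*(-101/1188 + 869/1599) = -3*290291/633204 = -290291/211068 ≈ -1.3753)
L/(-4923) + Z/524 = 59/(-4923) - 290291/211068/524 = 59*(-1/4923) - 290291/211068*1/524 = -59/4923 - 290291/110599632 = -294610403/20165999568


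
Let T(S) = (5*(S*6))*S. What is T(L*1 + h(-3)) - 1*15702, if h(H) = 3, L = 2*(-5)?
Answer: -14232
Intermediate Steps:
L = -10
T(S) = 30*S**2 (T(S) = (5*(6*S))*S = (30*S)*S = 30*S**2)
T(L*1 + h(-3)) - 1*15702 = 30*(-10*1 + 3)**2 - 1*15702 = 30*(-10 + 3)**2 - 15702 = 30*(-7)**2 - 15702 = 30*49 - 15702 = 1470 - 15702 = -14232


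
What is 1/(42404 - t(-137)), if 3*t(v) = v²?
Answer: 3/108443 ≈ 2.7664e-5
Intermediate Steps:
t(v) = v²/3
1/(42404 - t(-137)) = 1/(42404 - (-137)²/3) = 1/(42404 - 18769/3) = 1/(108443/3) = 3/108443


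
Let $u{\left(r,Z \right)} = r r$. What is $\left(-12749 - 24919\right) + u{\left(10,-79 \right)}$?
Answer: $-37568$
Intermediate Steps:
$u{\left(r,Z \right)} = r^{2}$
$\left(-12749 - 24919\right) + u{\left(10,-79 \right)} = \left(-12749 - 24919\right) + 10^{2} = \left(-12749 - 24919\right) + 100 = -37668 + 100 = -37568$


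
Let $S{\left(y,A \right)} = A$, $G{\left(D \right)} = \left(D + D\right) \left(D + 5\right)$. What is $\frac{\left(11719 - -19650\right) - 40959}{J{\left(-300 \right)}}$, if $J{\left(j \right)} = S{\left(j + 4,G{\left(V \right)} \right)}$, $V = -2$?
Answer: $\frac{4795}{6} \approx 799.17$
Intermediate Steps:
$G{\left(D \right)} = 2 D \left(5 + D\right)$
$J{\left(j \right)} = -12$ ($J{\left(j \right)} = 2 \left(-2\right) \left(5 - 2\right) = 2 \left(-2\right) 3 = -12$)
$\frac{\left(11719 - -19650\right) - 40959}{J{\left(-300 \right)}} = \frac{\left(11719 - -19650\right) - 40959}{-12} = \left(\left(11719 + 19650\right) - 40959\right) \left(- \frac{1}{12}\right) = \left(31369 - 40959\right) \left(- \frac{1}{12}\right) = \left(-9590\right) \left(- \frac{1}{12}\right) = \frac{4795}{6}$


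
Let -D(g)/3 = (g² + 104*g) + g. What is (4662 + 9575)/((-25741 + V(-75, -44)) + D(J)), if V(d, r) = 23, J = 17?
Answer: -14237/31940 ≈ -0.44574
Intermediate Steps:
D(g) = -315*g - 3*g² (D(g) = -3*((g² + 104*g) + g) = -3*(g² + 105*g) = -315*g - 3*g²)
(4662 + 9575)/((-25741 + V(-75, -44)) + D(J)) = (4662 + 9575)/((-25741 + 23) - 3*17*(105 + 17)) = 14237/(-25718 - 3*17*122) = 14237/(-25718 - 6222) = 14237/(-31940) = 14237*(-1/31940) = -14237/31940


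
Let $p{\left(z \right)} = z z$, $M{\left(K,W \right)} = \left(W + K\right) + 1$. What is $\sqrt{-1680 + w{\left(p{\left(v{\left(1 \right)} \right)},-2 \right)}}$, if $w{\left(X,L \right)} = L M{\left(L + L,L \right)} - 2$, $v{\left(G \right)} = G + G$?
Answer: $2 i \sqrt{418} \approx 40.89 i$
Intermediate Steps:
$v{\left(G \right)} = 2 G$
$M{\left(K,W \right)} = 1 + K + W$ ($M{\left(K,W \right)} = \left(K + W\right) + 1 = 1 + K + W$)
$p{\left(z \right)} = z^{2}$
$w{\left(X,L \right)} = -2 + L \left(1 + 3 L\right)$ ($w{\left(X,L \right)} = L \left(1 + \left(L + L\right) + L\right) - 2 = L \left(1 + 2 L + L\right) - 2 = L \left(1 + 3 L\right) - 2 = -2 + L \left(1 + 3 L\right)$)
$\sqrt{-1680 + w{\left(p{\left(v{\left(1 \right)} \right)},-2 \right)}} = \sqrt{-1680 - \left(2 + 2 \left(1 + 3 \left(-2\right)\right)\right)} = \sqrt{-1680 - \left(2 + 2 \left(1 - 6\right)\right)} = \sqrt{-1680 - -8} = \sqrt{-1680 + \left(-2 + 10\right)} = \sqrt{-1680 + 8} = \sqrt{-1672} = 2 i \sqrt{418}$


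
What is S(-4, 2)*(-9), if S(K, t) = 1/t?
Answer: -9/2 ≈ -4.5000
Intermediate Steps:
S(-4, 2)*(-9) = -9/2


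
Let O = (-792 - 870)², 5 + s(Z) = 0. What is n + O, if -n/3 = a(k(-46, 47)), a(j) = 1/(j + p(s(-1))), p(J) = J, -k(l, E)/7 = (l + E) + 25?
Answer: 516539631/187 ≈ 2.7622e+6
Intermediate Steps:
s(Z) = -5 (s(Z) = -5 + 0 = -5)
k(l, E) = -175 - 7*E - 7*l (k(l, E) = -7*((l + E) + 25) = -7*((E + l) + 25) = -7*(25 + E + l) = -175 - 7*E - 7*l)
a(j) = 1/(-5 + j) (a(j) = 1/(j - 5) = 1/(-5 + j))
O = 2762244 (O = (-1662)² = 2762244)
n = 3/187 (n = -3/(-5 + (-175 - 7*47 - 7*(-46))) = -3/(-5 + (-175 - 329 + 322)) = -3/(-5 - 182) = -3/(-187) = -3*(-1/187) = 3/187 ≈ 0.016043)
n + O = 3/187 + 2762244 = 516539631/187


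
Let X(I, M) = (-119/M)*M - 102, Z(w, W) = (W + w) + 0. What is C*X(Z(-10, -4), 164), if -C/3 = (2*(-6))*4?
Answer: -31824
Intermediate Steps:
Z(w, W) = W + w
X(I, M) = -221 (X(I, M) = -119 - 102 = -221)
C = 144 (C = -3*2*(-6)*4 = -(-36)*4 = -3*(-48) = 144)
C*X(Z(-10, -4), 164) = 144*(-221) = -31824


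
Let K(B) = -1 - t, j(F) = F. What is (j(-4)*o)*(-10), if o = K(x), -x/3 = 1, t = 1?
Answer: -80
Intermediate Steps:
x = -3 (x = -3*1 = -3)
K(B) = -2 (K(B) = -1 - 1*1 = -1 - 1 = -2)
o = -2
(j(-4)*o)*(-10) = -4*(-2)*(-10) = 8*(-10) = -80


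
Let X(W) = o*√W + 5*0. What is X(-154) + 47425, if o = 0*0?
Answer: 47425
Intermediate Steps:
o = 0
X(W) = 0 (X(W) = 0*√W + 5*0 = 0 + 0 = 0)
X(-154) + 47425 = 0 + 47425 = 47425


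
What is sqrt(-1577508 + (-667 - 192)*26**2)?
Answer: 4*I*sqrt(134887) ≈ 1469.1*I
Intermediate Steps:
sqrt(-1577508 + (-667 - 192)*26**2) = sqrt(-1577508 - 859*676) = sqrt(-1577508 - 580684) = sqrt(-2158192) = 4*I*sqrt(134887)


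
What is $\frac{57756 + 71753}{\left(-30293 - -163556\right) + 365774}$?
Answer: $\frac{129509}{499037} \approx 0.25952$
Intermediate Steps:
$\frac{57756 + 71753}{\left(-30293 - -163556\right) + 365774} = \frac{129509}{\left(-30293 + 163556\right) + 365774} = \frac{129509}{133263 + 365774} = \frac{129509}{499037}$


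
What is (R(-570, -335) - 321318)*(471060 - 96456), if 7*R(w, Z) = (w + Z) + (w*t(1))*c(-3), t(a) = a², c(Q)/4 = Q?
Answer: -840345781764/7 ≈ -1.2005e+11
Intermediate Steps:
c(Q) = 4*Q
R(w, Z) = -11*w/7 + Z/7 (R(w, Z) = ((w + Z) + (w*1²)*(4*(-3)))/7 = ((Z + w) + (w*1)*(-12))/7 = ((Z + w) + w*(-12))/7 = ((Z + w) - 12*w)/7 = (Z - 11*w)/7 = -11*w/7 + Z/7)
(R(-570, -335) - 321318)*(471060 - 96456) = ((-11/7*(-570) + (⅐)*(-335)) - 321318)*(471060 - 96456) = ((6270/7 - 335/7) - 321318)*374604 = (5935/7 - 321318)*374604 = -2243291/7*374604 = -840345781764/7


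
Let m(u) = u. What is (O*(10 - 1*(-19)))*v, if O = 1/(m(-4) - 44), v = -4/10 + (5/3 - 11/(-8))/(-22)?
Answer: 41209/126720 ≈ 0.32520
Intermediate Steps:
v = -1421/2640 (v = -4*1/10 + (5*(1/3) - 11*(-1/8))*(-1/22) = -2/5 + (5/3 + 11/8)*(-1/22) = -2/5 + (73/24)*(-1/22) = -2/5 - 73/528 = -1421/2640 ≈ -0.53826)
O = -1/48 (O = 1/(-4 - 44) = 1/(-48) = -1/48 ≈ -0.020833)
(O*(10 - 1*(-19)))*v = -(10 - 1*(-19))/48*(-1421/2640) = -(10 + 19)/48*(-1421/2640) = -1/48*29*(-1421/2640) = -29/48*(-1421/2640) = 41209/126720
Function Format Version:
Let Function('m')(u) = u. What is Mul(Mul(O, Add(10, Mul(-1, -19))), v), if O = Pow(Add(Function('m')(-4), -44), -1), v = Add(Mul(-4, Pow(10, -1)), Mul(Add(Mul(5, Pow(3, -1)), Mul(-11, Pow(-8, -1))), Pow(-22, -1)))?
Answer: Rational(41209, 126720) ≈ 0.32520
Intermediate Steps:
v = Rational(-1421, 2640) (v = Add(Mul(-4, Rational(1, 10)), Mul(Add(Mul(5, Rational(1, 3)), Mul(-11, Rational(-1, 8))), Rational(-1, 22))) = Add(Rational(-2, 5), Mul(Add(Rational(5, 3), Rational(11, 8)), Rational(-1, 22))) = Add(Rational(-2, 5), Mul(Rational(73, 24), Rational(-1, 22))) = Add(Rational(-2, 5), Rational(-73, 528)) = Rational(-1421, 2640) ≈ -0.53826)
O = Rational(-1, 48) (O = Pow(Add(-4, -44), -1) = Pow(-48, -1) = Rational(-1, 48) ≈ -0.020833)
Mul(Mul(O, Add(10, Mul(-1, -19))), v) = Mul(Mul(Rational(-1, 48), Add(10, Mul(-1, -19))), Rational(-1421, 2640)) = Mul(Mul(Rational(-1, 48), Add(10, 19)), Rational(-1421, 2640)) = Mul(Mul(Rational(-1, 48), 29), Rational(-1421, 2640)) = Mul(Rational(-29, 48), Rational(-1421, 2640)) = Rational(41209, 126720)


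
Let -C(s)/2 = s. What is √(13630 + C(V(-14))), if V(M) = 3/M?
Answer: √667891/7 ≈ 116.75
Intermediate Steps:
C(s) = -2*s
√(13630 + C(V(-14))) = √(13630 - 6/(-14)) = √(13630 - 6*(-1)/14) = √(13630 - 2*(-3/14)) = √(13630 + 3/7) = √(95413/7) = √667891/7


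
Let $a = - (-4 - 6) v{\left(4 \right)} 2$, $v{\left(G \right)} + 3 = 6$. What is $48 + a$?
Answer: $108$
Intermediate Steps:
$v{\left(G \right)} = 3$ ($v{\left(G \right)} = -3 + 6 = 3$)
$a = 60$ ($a = - (-4 - 6) 3 \cdot 2 = \left(-1\right) \left(-10\right) 3 \cdot 2 = 10 \cdot 3 \cdot 2 = 30 \cdot 2 = 60$)
$48 + a = 48 + 60 = 108$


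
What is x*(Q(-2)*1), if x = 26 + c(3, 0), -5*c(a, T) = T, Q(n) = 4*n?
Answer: -208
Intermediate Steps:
c(a, T) = -T/5
x = 26 (x = 26 - 1/5*0 = 26 + 0 = 26)
x*(Q(-2)*1) = 26*((4*(-2))*1) = 26*(-8*1) = 26*(-8) = -208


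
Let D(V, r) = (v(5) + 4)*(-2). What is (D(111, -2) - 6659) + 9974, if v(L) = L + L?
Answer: 3287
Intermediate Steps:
v(L) = 2*L
D(V, r) = -28 (D(V, r) = (2*5 + 4)*(-2) = (10 + 4)*(-2) = 14*(-2) = -28)
(D(111, -2) - 6659) + 9974 = (-28 - 6659) + 9974 = -6687 + 9974 = 3287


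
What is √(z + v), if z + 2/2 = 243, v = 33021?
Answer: √33263 ≈ 182.38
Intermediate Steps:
z = 242 (z = -1 + 243 = 242)
√(z + v) = √(242 + 33021) = √33263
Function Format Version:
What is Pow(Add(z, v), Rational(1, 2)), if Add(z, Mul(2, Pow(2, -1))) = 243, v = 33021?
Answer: Pow(33263, Rational(1, 2)) ≈ 182.38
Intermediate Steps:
z = 242 (z = Add(-1, 243) = 242)
Pow(Add(z, v), Rational(1, 2)) = Pow(Add(242, 33021), Rational(1, 2)) = Pow(33263, Rational(1, 2))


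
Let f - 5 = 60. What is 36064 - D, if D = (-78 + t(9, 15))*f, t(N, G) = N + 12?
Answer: 39769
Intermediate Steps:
f = 65 (f = 5 + 60 = 65)
t(N, G) = 12 + N
D = -3705 (D = (-78 + (12 + 9))*65 = (-78 + 21)*65 = -57*65 = -3705)
36064 - D = 36064 - 1*(-3705) = 36064 + 3705 = 39769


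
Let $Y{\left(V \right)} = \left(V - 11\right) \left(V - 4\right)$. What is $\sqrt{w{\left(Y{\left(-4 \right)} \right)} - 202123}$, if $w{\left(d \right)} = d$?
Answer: $i \sqrt{202003} \approx 449.45 i$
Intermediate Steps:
$Y{\left(V \right)} = \left(-11 + V\right) \left(-4 + V\right)$
$\sqrt{w{\left(Y{\left(-4 \right)} \right)} - 202123} = \sqrt{\left(44 + \left(-4\right)^{2} - -60\right) - 202123} = \sqrt{\left(44 + 16 + 60\right) - 202123} = \sqrt{120 - 202123} = \sqrt{-202003} = i \sqrt{202003}$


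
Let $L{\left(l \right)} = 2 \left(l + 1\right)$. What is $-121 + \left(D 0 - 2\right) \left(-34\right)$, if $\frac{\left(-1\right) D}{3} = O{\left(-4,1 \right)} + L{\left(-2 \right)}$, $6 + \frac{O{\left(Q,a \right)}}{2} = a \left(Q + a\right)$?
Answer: $-53$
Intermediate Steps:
$O{\left(Q,a \right)} = -12 + 2 a \left(Q + a\right)$
$L{\left(l \right)} = 2 + 2 l$ ($L{\left(l \right)} = 2 \left(1 + l\right) = 2 + 2 l$)
$D = 60$ ($D = - 3 \left(\left(-12 + 2 \cdot 1^{2} + 2 \left(-4\right) 1\right) + \left(2 + 2 \left(-2\right)\right)\right) = - 3 \left(\left(-12 + 2 \cdot 1 - 8\right) + \left(2 - 4\right)\right) = - 3 \left(\left(-12 + 2 - 8\right) - 2\right) = - 3 \left(-18 - 2\right) = \left(-3\right) \left(-20\right) = 60$)
$-121 + \left(D 0 - 2\right) \left(-34\right) = -121 + \left(60 \cdot 0 - 2\right) \left(-34\right) = -121 + \left(0 - 2\right) \left(-34\right) = -121 - -68 = -121 + 68 = -53$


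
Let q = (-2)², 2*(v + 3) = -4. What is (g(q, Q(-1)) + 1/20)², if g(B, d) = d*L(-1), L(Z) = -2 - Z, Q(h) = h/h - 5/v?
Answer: 1521/400 ≈ 3.8025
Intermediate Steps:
v = -5 (v = -3 + (½)*(-4) = -3 - 2 = -5)
Q(h) = 2 (Q(h) = h/h - 5/(-5) = 1 - 5*(-⅕) = 1 + 1 = 2)
q = 4
g(B, d) = -d (g(B, d) = d*(-2 - 1*(-1)) = d*(-2 + 1) = d*(-1) = -d)
(g(q, Q(-1)) + 1/20)² = (-1*2 + 1/20)² = (-2 + 1/20)² = (-39/20)² = 1521/400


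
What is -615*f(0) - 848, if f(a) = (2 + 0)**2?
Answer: -3308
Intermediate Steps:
f(a) = 4 (f(a) = 2**2 = 4)
-615*f(0) - 848 = -615*4 - 848 = -2460 - 848 = -3308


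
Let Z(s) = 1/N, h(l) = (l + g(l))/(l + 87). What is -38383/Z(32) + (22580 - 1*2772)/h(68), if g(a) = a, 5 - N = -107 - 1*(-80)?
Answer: -20496572/17 ≈ -1.2057e+6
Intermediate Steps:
N = 32 (N = 5 - (-107 - 1*(-80)) = 5 - (-107 + 80) = 5 - 1*(-27) = 5 + 27 = 32)
h(l) = 2*l/(87 + l) (h(l) = (l + l)/(l + 87) = (2*l)/(87 + l) = 2*l/(87 + l))
Z(s) = 1/32
-38383/Z(32) + (22580 - 1*2772)/h(68) = -38383/1/32 + (22580 - 1*2772)/((2*68/(87 + 68))) = -38383*32 + (22580 - 2772)/((2*68/155)) = -1228256 + 19808/((2*68*(1/155))) = -1228256 + 19808/(136/155) = -1228256 + 19808*(155/136) = -1228256 + 383780/17 = -20496572/17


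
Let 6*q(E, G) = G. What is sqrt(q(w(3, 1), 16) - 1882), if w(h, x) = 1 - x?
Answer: I*sqrt(16914)/3 ≈ 43.351*I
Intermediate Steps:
q(E, G) = G/6
sqrt(q(w(3, 1), 16) - 1882) = sqrt((1/6)*16 - 1882) = sqrt(8/3 - 1882) = sqrt(-5638/3) = I*sqrt(16914)/3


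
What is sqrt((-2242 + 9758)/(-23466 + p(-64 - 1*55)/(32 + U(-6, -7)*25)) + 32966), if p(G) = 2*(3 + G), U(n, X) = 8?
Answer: sqrt(18154202756002)/23467 ≈ 181.56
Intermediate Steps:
p(G) = 6 + 2*G
sqrt((-2242 + 9758)/(-23466 + p(-64 - 1*55)/(32 + U(-6, -7)*25)) + 32966) = sqrt((-2242 + 9758)/(-23466 + (6 + 2*(-64 - 1*55))/(32 + 8*25)) + 32966) = sqrt(7516/(-23466 + (6 + 2*(-64 - 55))/(32 + 200)) + 32966) = sqrt(7516/(-23466 + (6 + 2*(-119))/232) + 32966) = sqrt(7516/(-23466 + (6 - 238)*(1/232)) + 32966) = sqrt(7516/(-23466 - 232*1/232) + 32966) = sqrt(7516/(-23466 - 1) + 32966) = sqrt(7516/(-23467) + 32966) = sqrt(7516*(-1/23467) + 32966) = sqrt(-7516/23467 + 32966) = sqrt(773605606/23467) = sqrt(18154202756002)/23467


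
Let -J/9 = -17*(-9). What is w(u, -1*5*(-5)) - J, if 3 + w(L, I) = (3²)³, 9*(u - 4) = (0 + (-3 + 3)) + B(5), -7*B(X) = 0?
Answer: 2103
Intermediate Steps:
B(X) = 0 (B(X) = -⅐*0 = 0)
u = 4 (u = 4 + ((0 + (-3 + 3)) + 0)/9 = 4 + ((0 + 0) + 0)/9 = 4 + (0 + 0)/9 = 4 + (⅑)*0 = 4 + 0 = 4)
w(L, I) = 726 (w(L, I) = -3 + (3²)³ = -3 + 9³ = -3 + 729 = 726)
J = -1377 (J = -(-153)*(-9) = -9*153 = -1377)
w(u, -1*5*(-5)) - J = 726 - 1*(-1377) = 726 + 1377 = 2103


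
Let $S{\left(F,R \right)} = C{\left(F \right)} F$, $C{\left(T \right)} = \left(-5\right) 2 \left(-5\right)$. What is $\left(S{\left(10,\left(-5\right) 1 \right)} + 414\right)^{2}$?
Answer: $835396$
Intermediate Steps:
$C{\left(T \right)} = 50$ ($C{\left(T \right)} = \left(-10\right) \left(-5\right) = 50$)
$S{\left(F,R \right)} = 50 F$
$\left(S{\left(10,\left(-5\right) 1 \right)} + 414\right)^{2} = \left(50 \cdot 10 + 414\right)^{2} = \left(500 + 414\right)^{2} = 914^{2} = 835396$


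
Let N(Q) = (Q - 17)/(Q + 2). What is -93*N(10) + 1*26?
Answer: 321/4 ≈ 80.250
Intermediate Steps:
N(Q) = (-17 + Q)/(2 + Q)
-93*N(10) + 1*26 = -93*(-17 + 10)/(2 + 10) + 1*26 = -93*(-7)/12 + 26 = -31*(-7)/4 + 26 = -93*(-7/12) + 26 = 217/4 + 26 = 321/4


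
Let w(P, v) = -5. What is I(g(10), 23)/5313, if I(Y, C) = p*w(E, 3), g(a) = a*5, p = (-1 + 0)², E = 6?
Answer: -5/5313 ≈ -0.00094109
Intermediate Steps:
p = 1 (p = (-1)² = 1)
g(a) = 5*a
I(Y, C) = -5 (I(Y, C) = 1*(-5) = -5)
I(g(10), 23)/5313 = -5/5313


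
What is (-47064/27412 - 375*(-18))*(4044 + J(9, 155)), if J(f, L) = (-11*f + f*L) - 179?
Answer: 238675523424/6853 ≈ 3.4828e+7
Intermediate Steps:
J(f, L) = -179 - 11*f + L*f (J(f, L) = (-11*f + L*f) - 179 = -179 - 11*f + L*f)
(-47064/27412 - 375*(-18))*(4044 + J(9, 155)) = (-47064/27412 - 375*(-18))*(4044 + (-179 - 11*9 + 155*9)) = (-47064*1/27412 + 6750)*(4044 + (-179 - 99 + 1395)) = (-11766/6853 + 6750)*(4044 + 1117) = (46245984/6853)*5161 = 238675523424/6853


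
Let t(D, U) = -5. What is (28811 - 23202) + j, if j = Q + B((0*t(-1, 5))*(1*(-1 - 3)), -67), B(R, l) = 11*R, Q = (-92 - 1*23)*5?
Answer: 5034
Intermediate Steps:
Q = -575 (Q = (-92 - 23)*5 = -115*5 = -575)
j = -575 (j = -575 + 11*((0*(-5))*(1*(-1 - 3))) = -575 + 11*(0*(1*(-4))) = -575 + 11*(0*(-4)) = -575 + 11*0 = -575 + 0 = -575)
(28811 - 23202) + j = (28811 - 23202) - 575 = 5609 - 575 = 5034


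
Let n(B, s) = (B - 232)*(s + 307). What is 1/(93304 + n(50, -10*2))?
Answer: 1/41070 ≈ 2.4349e-5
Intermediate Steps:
n(B, s) = (-232 + B)*(307 + s)
1/(93304 + n(50, -10*2)) = 1/(93304 + (-71224 - (-2320)*2 + 307*50 + 50*(-10*2))) = 1/(93304 + (-71224 - 232*(-20) + 15350 + 50*(-20))) = 1/(93304 + (-71224 + 4640 + 15350 - 1000)) = 1/(93304 - 52234) = 1/41070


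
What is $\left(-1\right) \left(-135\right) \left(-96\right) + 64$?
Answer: $-12896$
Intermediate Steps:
$\left(-1\right) \left(-135\right) \left(-96\right) + 64 = 135 \left(-96\right) + 64 = -12960 + 64 = -12896$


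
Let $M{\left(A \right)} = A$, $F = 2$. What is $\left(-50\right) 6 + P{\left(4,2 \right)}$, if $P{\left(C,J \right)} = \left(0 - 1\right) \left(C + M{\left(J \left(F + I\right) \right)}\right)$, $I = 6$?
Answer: $-320$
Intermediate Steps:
$P{\left(C,J \right)} = - C - 8 J$ ($P{\left(C,J \right)} = \left(0 - 1\right) \left(C + J \left(2 + 6\right)\right) = - (C + J 8) = - (C + 8 J) = - C - 8 J$)
$\left(-50\right) 6 + P{\left(4,2 \right)} = \left(-50\right) 6 - 20 = -300 - 20 = -320$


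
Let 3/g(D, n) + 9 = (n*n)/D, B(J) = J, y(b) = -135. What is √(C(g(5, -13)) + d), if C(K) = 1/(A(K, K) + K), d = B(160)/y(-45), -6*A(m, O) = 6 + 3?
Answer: 14*I*√285/171 ≈ 1.3821*I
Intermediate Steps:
A(m, O) = -3/2 (A(m, O) = -(6 + 3)/6 = -⅙*9 = -3/2)
d = -32/27 (d = 160/(-135) = 160*(-1/135) = -32/27 ≈ -1.1852)
g(D, n) = 3/(-9 + n²/D) (g(D, n) = 3/(-9 + (n*n)/D) = 3/(-9 + n²/D))
C(K) = 1/(-3/2 + K)
√(C(g(5, -13)) + d) = √(2/(-3 + 2*(3*5/((-13)² - 9*5))) - 32/27) = √(2/(-3 + 2*(3*5/(169 - 45))) - 32/27) = √(2/(-3 + 2*(3*5/124)) - 32/27) = √(2/(-3 + 2*(3*5*(1/124))) - 32/27) = √(2/(-3 + 2*(15/124)) - 32/27) = √(2/(-3 + 15/62) - 32/27) = √(2/(-171/62) - 32/27) = √(2*(-62/171) - 32/27) = √(-124/171 - 32/27) = √(-980/513) = 14*I*√285/171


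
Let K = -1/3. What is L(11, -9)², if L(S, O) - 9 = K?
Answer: 676/9 ≈ 75.111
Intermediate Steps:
K = -⅓ (K = -1*⅓ = -⅓ ≈ -0.33333)
L(S, O) = 26/3 (L(S, O) = 9 - ⅓ = 26/3)
L(11, -9)² = (26/3)² = 676/9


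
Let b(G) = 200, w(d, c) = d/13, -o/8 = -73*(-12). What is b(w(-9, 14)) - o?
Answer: 7208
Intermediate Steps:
o = -7008 (o = -(-584)*(-12) = -8*876 = -7008)
w(d, c) = d/13 (w(d, c) = d*(1/13) = d/13)
b(w(-9, 14)) - o = 200 - 1*(-7008) = 200 + 7008 = 7208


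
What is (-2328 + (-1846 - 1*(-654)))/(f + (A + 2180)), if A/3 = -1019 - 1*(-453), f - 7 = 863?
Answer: -440/169 ≈ -2.6035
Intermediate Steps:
f = 870 (f = 7 + 863 = 870)
A = -1698 (A = 3*(-1019 - 1*(-453)) = 3*(-1019 + 453) = 3*(-566) = -1698)
(-2328 + (-1846 - 1*(-654)))/(f + (A + 2180)) = (-2328 + (-1846 - 1*(-654)))/(870 + (-1698 + 2180)) = (-2328 + (-1846 + 654))/(870 + 482) = (-2328 - 1192)/1352 = -3520*1/1352 = -440/169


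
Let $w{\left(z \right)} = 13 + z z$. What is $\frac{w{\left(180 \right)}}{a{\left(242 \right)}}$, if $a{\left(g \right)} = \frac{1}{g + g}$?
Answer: $15687892$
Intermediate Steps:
$a{\left(g \right)} = \frac{1}{2 g}$
$w{\left(z \right)} = 13 + z^{2}$
$\frac{w{\left(180 \right)}}{a{\left(242 \right)}} = \frac{13 + 180^{2}}{\frac{1}{2} \cdot \frac{1}{242}} = \frac{13 + 32400}{\frac{1}{2} \cdot \frac{1}{242}} = 32413 \frac{1}{\frac{1}{484}} = 32413 \cdot 484 = 15687892$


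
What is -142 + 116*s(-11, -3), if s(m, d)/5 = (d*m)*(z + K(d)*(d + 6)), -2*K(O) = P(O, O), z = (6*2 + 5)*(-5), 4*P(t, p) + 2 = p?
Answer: -3182309/2 ≈ -1.5912e+6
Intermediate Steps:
P(t, p) = -½ + p/4
z = -85 (z = (12 + 5)*(-5) = 17*(-5) = -85)
K(O) = ¼ - O/8 (K(O) = -(-½ + O/4)/2 = ¼ - O/8)
s(m, d) = 5*d*m*(-85 + (6 + d)*(¼ - d/8)) (s(m, d) = 5*((d*m)*(-85 + (¼ - d/8)*(d + 6))) = 5*((d*m)*(-85 + (¼ - d/8)*(6 + d))) = 5*((d*m)*(-85 + (6 + d)*(¼ - d/8))) = 5*(d*m*(-85 + (6 + d)*(¼ - d/8))) = 5*d*m*(-85 + (6 + d)*(¼ - d/8)))
-142 + 116*s(-11, -3) = -142 + 116*((5/8)*(-3)*(-11)*(-668 - 6*(-3) - 3*(2 - 1*(-3)))) = -142 + 116*((5/8)*(-3)*(-11)*(-668 + 18 - 3*(2 + 3))) = -142 + 116*((5/8)*(-3)*(-11)*(-668 + 18 - 3*5)) = -142 + 116*((5/8)*(-3)*(-11)*(-668 + 18 - 15)) = -142 + 116*((5/8)*(-3)*(-11)*(-665)) = -142 + 116*(-109725/8) = -142 - 3182025/2 = -3182309/2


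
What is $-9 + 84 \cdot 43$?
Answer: $3603$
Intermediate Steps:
$-9 + 84 \cdot 43 = -9 + 3612 = 3603$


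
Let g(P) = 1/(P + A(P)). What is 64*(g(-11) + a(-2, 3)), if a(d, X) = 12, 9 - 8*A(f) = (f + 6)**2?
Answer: 9920/13 ≈ 763.08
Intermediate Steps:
A(f) = 9/8 - (6 + f)**2/8 (A(f) = 9/8 - (f + 6)**2/8 = 9/8 - (6 + f)**2/8)
g(P) = 1/(9/8 + P - (6 + P)**2/8) (g(P) = 1/(P + (9/8 - (6 + P)**2/8)) = 1/(9/8 + P - (6 + P)**2/8))
64*(g(-11) + a(-2, 3)) = 64*(8/(9 - (6 - 11)**2 + 8*(-11)) + 12) = 64*(8/(9 - 1*(-5)**2 - 88) + 12) = 64*(8/(9 - 1*25 - 88) + 12) = 64*(8/(9 - 25 - 88) + 12) = 64*(8/(-104) + 12) = 64*(8*(-1/104) + 12) = 64*(-1/13 + 12) = 64*(155/13) = 9920/13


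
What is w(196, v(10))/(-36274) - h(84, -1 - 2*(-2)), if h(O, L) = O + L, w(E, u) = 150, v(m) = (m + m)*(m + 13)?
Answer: -1577994/18137 ≈ -87.004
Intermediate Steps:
v(m) = 2*m*(13 + m) (v(m) = (2*m)*(13 + m) = 2*m*(13 + m))
h(O, L) = L + O
w(196, v(10))/(-36274) - h(84, -1 - 2*(-2)) = 150/(-36274) - ((-1 - 2*(-2)) + 84) = 150*(-1/36274) - ((-1 + 4) + 84) = -75/18137 - (3 + 84) = -75/18137 - 1*87 = -75/18137 - 87 = -1577994/18137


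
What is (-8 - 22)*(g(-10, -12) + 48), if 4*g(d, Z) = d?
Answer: -1365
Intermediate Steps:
g(d, Z) = d/4
(-8 - 22)*(g(-10, -12) + 48) = (-8 - 22)*((¼)*(-10) + 48) = -30*(-5/2 + 48) = -30*91/2 = -1365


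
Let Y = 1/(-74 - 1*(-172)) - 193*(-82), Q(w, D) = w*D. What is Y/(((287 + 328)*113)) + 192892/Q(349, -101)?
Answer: -419674497873/80021222330 ≈ -5.2445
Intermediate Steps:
Q(w, D) = D*w
Y = 1550949/98 (Y = 1/(-74 + 172) + 15826 = 1/98 + 15826 = 1550949/98 ≈ 15826.)
Y/(((287 + 328)*113)) + 192892/Q(349, -101) = 1550949/(98*(((287 + 328)*113))) + 192892/((-101*349)) = 1550949/(98*((615*113))) + 192892/(-35249) = (1550949/98)/69495 + 192892*(-1/35249) = (1550949/98)*(1/69495) - 192892/35249 = 516983/2270170 - 192892/35249 = -419674497873/80021222330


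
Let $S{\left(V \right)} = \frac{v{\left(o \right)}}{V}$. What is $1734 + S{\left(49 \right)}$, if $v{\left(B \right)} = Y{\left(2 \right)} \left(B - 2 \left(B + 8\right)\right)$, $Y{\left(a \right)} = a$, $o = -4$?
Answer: $\frac{84942}{49} \approx 1733.5$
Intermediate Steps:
$v{\left(B \right)} = -32 - 2 B$ ($v{\left(B \right)} = 2 \left(B - 2 \left(B + 8\right)\right) = 2 \left(B - 2 \left(8 + B\right)\right) = 2 \left(B - \left(16 + 2 B\right)\right) = 2 \left(-16 - B\right) = -32 - 2 B$)
$S{\left(V \right)} = - \frac{24}{V}$ ($S{\left(V \right)} = \frac{-32 - -8}{V} = \frac{-32 + 8}{V} = - \frac{24}{V}$)
$1734 + S{\left(49 \right)} = 1734 - \frac{24}{49} = \frac{84942}{49}$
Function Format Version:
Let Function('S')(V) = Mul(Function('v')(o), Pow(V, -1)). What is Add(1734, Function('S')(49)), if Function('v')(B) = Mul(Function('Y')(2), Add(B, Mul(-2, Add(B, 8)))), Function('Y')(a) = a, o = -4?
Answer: Rational(84942, 49) ≈ 1733.5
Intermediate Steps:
Function('v')(B) = Add(-32, Mul(-2, B)) (Function('v')(B) = Mul(2, Add(B, Mul(-2, Add(B, 8)))) = Mul(2, Add(B, Mul(-2, Add(8, B)))) = Mul(2, Add(B, Add(-16, Mul(-2, B)))) = Mul(2, Add(-16, Mul(-1, B))) = Add(-32, Mul(-2, B)))
Function('S')(V) = Mul(-24, Pow(V, -1)) (Function('S')(V) = Mul(Add(-32, Mul(-2, -4)), Pow(V, -1)) = Mul(Add(-32, 8), Pow(V, -1)) = Mul(-24, Pow(V, -1)))
Add(1734, Function('S')(49)) = Add(1734, Mul(-24, Pow(49, -1))) = Add(1734, Mul(-24, Rational(1, 49))) = Add(1734, Rational(-24, 49)) = Rational(84942, 49)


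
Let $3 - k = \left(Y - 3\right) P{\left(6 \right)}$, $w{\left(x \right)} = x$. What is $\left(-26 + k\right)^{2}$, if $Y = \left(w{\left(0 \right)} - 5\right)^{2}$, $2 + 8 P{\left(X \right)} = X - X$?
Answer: $\frac{1225}{4} \approx 306.25$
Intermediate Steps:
$P{\left(X \right)} = - \frac{1}{4}$ ($P{\left(X \right)} = - \frac{1}{4} + \frac{X - X}{8} = - \frac{1}{4} + \frac{1}{8} \cdot 0 = - \frac{1}{4} + 0 = - \frac{1}{4}$)
$Y = 25$ ($Y = \left(0 - 5\right)^{2} = \left(-5\right)^{2} = 25$)
$k = \frac{17}{2}$ ($k = 3 - \left(25 - 3\right) \left(- \frac{1}{4}\right) = 3 - 22 \left(- \frac{1}{4}\right) = 3 - - \frac{11}{2} = 3 + \frac{11}{2} = \frac{17}{2} \approx 8.5$)
$\left(-26 + k\right)^{2} = \left(-26 + \frac{17}{2}\right)^{2} = \left(- \frac{35}{2}\right)^{2} = \frac{1225}{4}$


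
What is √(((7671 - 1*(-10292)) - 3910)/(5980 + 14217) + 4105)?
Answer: √1674790539386/20197 ≈ 64.076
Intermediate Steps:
√(((7671 - 1*(-10292)) - 3910)/(5980 + 14217) + 4105) = √(((7671 + 10292) - 3910)/20197 + 4105) = √((17963 - 3910)*(1/20197) + 4105) = √(14053*(1/20197) + 4105) = √(14053/20197 + 4105) = √(82922738/20197) = √1674790539386/20197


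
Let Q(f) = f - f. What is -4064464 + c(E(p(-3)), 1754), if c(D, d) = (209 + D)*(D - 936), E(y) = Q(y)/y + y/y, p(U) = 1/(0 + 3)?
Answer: -4260814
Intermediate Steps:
Q(f) = 0
p(U) = ⅓ (p(U) = 1/3 = ⅓)
E(y) = 1 (E(y) = 0/y + y/y = 0 + 1 = 1)
c(D, d) = (-936 + D)*(209 + D) (c(D, d) = (209 + D)*(-936 + D) = (-936 + D)*(209 + D))
-4064464 + c(E(p(-3)), 1754) = -4064464 + (-195624 + 1² - 727*1) = -4064464 + (-195624 + 1 - 727) = -4064464 - 196350 = -4260814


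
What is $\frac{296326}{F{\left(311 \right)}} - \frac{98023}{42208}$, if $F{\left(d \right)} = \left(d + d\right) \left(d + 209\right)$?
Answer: $- \frac{1199826957}{853234720} \approx -1.4062$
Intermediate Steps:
$F{\left(d \right)} = 2 d \left(209 + d\right)$
$\frac{296326}{F{\left(311 \right)}} - \frac{98023}{42208} = \frac{296326}{2 \cdot 311 \left(209 + 311\right)} - \frac{98023}{42208} = \frac{296326}{2 \cdot 311 \cdot 520} - \frac{98023}{42208} = \frac{296326}{323440} - \frac{98023}{42208} = 296326 \cdot \frac{1}{323440} - \frac{98023}{42208} = \frac{148163}{161720} - \frac{98023}{42208} = - \frac{1199826957}{853234720}$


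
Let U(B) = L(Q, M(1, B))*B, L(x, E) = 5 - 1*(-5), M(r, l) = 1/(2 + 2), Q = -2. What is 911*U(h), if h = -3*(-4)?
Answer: 109320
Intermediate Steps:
M(r, l) = ¼ (M(r, l) = 1/4 = ¼)
L(x, E) = 10 (L(x, E) = 5 + 5 = 10)
h = 12
U(B) = 10*B
911*U(h) = 911*(10*12) = 911*120 = 109320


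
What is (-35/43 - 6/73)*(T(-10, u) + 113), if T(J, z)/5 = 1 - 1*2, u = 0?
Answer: -303804/3139 ≈ -96.784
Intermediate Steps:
T(J, z) = -5 (T(J, z) = 5*(1 - 1*2) = 5*(1 - 2) = 5*(-1) = -5)
(-35/43 - 6/73)*(T(-10, u) + 113) = (-35/43 - 6/73)*(-5 + 113) = (-35*1/43 - 6*1/73)*108 = (-35/43 - 6/73)*108 = -2813/3139*108 = -303804/3139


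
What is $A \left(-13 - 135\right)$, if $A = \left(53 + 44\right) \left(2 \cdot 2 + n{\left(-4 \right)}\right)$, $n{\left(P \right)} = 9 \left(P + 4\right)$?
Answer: $-57424$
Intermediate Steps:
$n{\left(P \right)} = 36 + 9 P$ ($n{\left(P \right)} = 9 \left(4 + P\right) = 36 + 9 P$)
$A = 388$ ($A = \left(53 + 44\right) \left(2 \cdot 2 + \left(36 + 9 \left(-4\right)\right)\right) = 97 \left(4 + \left(36 - 36\right)\right) = 97 \left(4 + 0\right) = 97 \cdot 4 = 388$)
$A \left(-13 - 135\right) = 388 \left(-13 - 135\right) = 388 \left(-148\right) = -57424$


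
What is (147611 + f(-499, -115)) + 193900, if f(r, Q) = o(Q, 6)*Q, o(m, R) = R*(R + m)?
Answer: 416721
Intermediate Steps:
f(r, Q) = Q*(36 + 6*Q) (f(r, Q) = (6*(6 + Q))*Q = (36 + 6*Q)*Q = Q*(36 + 6*Q))
(147611 + f(-499, -115)) + 193900 = (147611 + 6*(-115)*(6 - 115)) + 193900 = (147611 + 6*(-115)*(-109)) + 193900 = (147611 + 75210) + 193900 = 222821 + 193900 = 416721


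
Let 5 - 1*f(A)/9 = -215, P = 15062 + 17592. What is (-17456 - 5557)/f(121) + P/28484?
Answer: -16412427/1566620 ≈ -10.476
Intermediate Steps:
P = 32654
f(A) = 1980 (f(A) = 45 - 9*(-215) = 45 + 1935 = 1980)
(-17456 - 5557)/f(121) + P/28484 = (-17456 - 5557)/1980 + 32654/28484 = -23013*1/1980 + 32654*(1/28484) = -2557/220 + 16327/14242 = -16412427/1566620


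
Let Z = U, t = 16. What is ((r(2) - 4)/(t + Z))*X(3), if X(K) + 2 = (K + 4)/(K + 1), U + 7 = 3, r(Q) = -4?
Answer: ⅙ ≈ 0.16667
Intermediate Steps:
U = -4 (U = -7 + 3 = -4)
Z = -4
X(K) = -2 + (4 + K)/(1 + K) (X(K) = -2 + (K + 4)/(K + 1) = -2 + (4 + K)/(1 + K))
((r(2) - 4)/(t + Z))*X(3) = ((-4 - 4)/(16 - 4))*((2 - 1*3)/(1 + 3)) = (-8/12)*((2 - 3)/4) = (-8*1/12)*((¼)*(-1)) = -⅔*(-¼) = ⅙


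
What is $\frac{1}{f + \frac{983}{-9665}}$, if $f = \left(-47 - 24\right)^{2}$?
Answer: $\frac{9665}{48720282} \approx 0.00019838$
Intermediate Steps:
$f = 5041$ ($f = \left(-71\right)^{2} = 5041$)
$\frac{1}{f + \frac{983}{-9665}} = \frac{1}{5041 + \frac{983}{-9665}} = \frac{1}{5041 + 983 \left(- \frac{1}{9665}\right)} = \frac{1}{5041 - \frac{983}{9665}} = \frac{1}{\frac{48720282}{9665}} = \frac{9665}{48720282}$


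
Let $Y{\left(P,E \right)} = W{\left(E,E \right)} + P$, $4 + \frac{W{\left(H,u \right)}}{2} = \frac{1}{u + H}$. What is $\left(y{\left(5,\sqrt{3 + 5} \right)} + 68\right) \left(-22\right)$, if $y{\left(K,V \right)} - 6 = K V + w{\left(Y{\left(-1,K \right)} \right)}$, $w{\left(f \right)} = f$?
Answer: $- \frac{7172}{5} - 220 \sqrt{2} \approx -1745.5$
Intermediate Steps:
$W{\left(H,u \right)} = -8 + \frac{2}{H + u}$ ($W{\left(H,u \right)} = -8 + \frac{2}{u + H} = -8 + \frac{2}{H + u}$)
$Y{\left(P,E \right)} = P + \frac{1 - 8 E}{E}$ ($Y{\left(P,E \right)} = \frac{2 \left(1 - 4 E - 4 E\right)}{E + E} + P = \frac{2 \left(1 - 8 E\right)}{2 E} + P = 2 \frac{1}{2 E} \left(1 - 8 E\right) + P = \frac{1 - 8 E}{E} + P = P + \frac{1 - 8 E}{E}$)
$y{\left(K,V \right)} = -3 + \frac{1}{K} + K V$ ($y{\left(K,V \right)} = 6 - \left(9 - \frac{1}{K} - K V\right) = 6 + \left(-9 + \frac{1}{K} + K V\right) = -3 + \frac{1}{K} + K V$)
$\left(y{\left(5,\sqrt{3 + 5} \right)} + 68\right) \left(-22\right) = \left(\left(-3 + \frac{1}{5} + 5 \sqrt{3 + 5}\right) + 68\right) \left(-22\right) = \left(\left(-3 + \frac{1}{5} + 5 \sqrt{8}\right) + 68\right) \left(-22\right) = \left(\left(-3 + \frac{1}{5} + 5 \cdot 2 \sqrt{2}\right) + 68\right) \left(-22\right) = \left(\left(-3 + \frac{1}{5} + 10 \sqrt{2}\right) + 68\right) \left(-22\right) = \left(\left(- \frac{14}{5} + 10 \sqrt{2}\right) + 68\right) \left(-22\right) = \left(\frac{326}{5} + 10 \sqrt{2}\right) \left(-22\right) = - \frac{7172}{5} - 220 \sqrt{2}$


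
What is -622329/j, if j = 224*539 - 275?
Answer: -622329/120461 ≈ -5.1662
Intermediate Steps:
j = 120461 (j = 120736 - 275 = 120461)
-622329/j = -622329/120461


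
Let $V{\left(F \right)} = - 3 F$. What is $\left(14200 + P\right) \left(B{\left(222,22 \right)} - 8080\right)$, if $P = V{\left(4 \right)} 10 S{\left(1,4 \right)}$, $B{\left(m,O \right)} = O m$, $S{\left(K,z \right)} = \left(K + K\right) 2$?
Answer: $-43849120$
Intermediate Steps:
$S{\left(K,z \right)} = 4 K$ ($S{\left(K,z \right)} = 2 K 2 = 4 K$)
$P = -480$ ($P = \left(-3\right) 4 \cdot 10 \cdot 4 \cdot 1 = \left(-12\right) 10 \cdot 4 = \left(-120\right) 4 = -480$)
$\left(14200 + P\right) \left(B{\left(222,22 \right)} - 8080\right) = \left(14200 - 480\right) \left(22 \cdot 222 - 8080\right) = 13720 \left(4884 - 8080\right) = 13720 \left(-3196\right) = -43849120$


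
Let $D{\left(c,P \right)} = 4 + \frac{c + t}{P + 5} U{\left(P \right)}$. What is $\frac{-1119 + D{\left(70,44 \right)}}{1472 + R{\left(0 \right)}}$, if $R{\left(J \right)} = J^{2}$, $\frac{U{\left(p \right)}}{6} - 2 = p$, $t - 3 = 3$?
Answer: $- \frac{33659}{72128} \approx -0.46666$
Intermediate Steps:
$t = 6$ ($t = 3 + 3 = 6$)
$U{\left(p \right)} = 12 + 6 p$
$D{\left(c,P \right)} = 4 + \frac{\left(6 + c\right) \left(12 + 6 P\right)}{5 + P}$ ($D{\left(c,P \right)} = 4 + \frac{c + 6}{P + 5} \left(12 + 6 P\right) = 4 + \frac{6 + c}{5 + P} \left(12 + 6 P\right) = 4 + \frac{\left(6 + c\right) \left(12 + 6 P\right)}{5 + P}$)
$\frac{-1119 + D{\left(70,44 \right)}}{1472 + R{\left(0 \right)}} = \frac{-1119 + \frac{2 \left(46 + 20 \cdot 44 + 3 \cdot 70 \left(2 + 44\right)\right)}{5 + 44}}{1472 + 0^{2}} = \frac{-1119 + \frac{2 \left(46 + 880 + 3 \cdot 70 \cdot 46\right)}{49}}{1472 + 0} = \frac{-1119 + 2 \cdot \frac{1}{49} \left(46 + 880 + 9660\right)}{1472} = \left(-1119 + 2 \cdot \frac{1}{49} \cdot 10586\right) \frac{1}{1472} = \left(-1119 + \frac{21172}{49}\right) \frac{1}{1472} = \left(- \frac{33659}{49}\right) \frac{1}{1472} = - \frac{33659}{72128}$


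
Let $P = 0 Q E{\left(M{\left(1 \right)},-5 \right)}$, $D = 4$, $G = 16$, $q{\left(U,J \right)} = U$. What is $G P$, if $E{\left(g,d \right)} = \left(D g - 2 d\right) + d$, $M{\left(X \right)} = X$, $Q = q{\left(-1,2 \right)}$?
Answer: $0$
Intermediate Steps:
$Q = -1$
$E{\left(g,d \right)} = - d + 4 g$ ($E{\left(g,d \right)} = \left(4 g - 2 d\right) + d = \left(- 2 d + 4 g\right) + d = - d + 4 g$)
$P = 0$ ($P = 0 \left(-1\right) \left(\left(-1\right) \left(-5\right) + 4 \cdot 1\right) = 0 \left(5 + 4\right) = 0 \cdot 9 = 0$)
$G P = 16 \cdot 0 = 0$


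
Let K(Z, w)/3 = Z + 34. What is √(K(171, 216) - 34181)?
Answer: I*√33566 ≈ 183.21*I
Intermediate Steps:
K(Z, w) = 102 + 3*Z (K(Z, w) = 3*(Z + 34) = 3*(34 + Z) = 102 + 3*Z)
√(K(171, 216) - 34181) = √((102 + 3*171) - 34181) = √((102 + 513) - 34181) = √(615 - 34181) = √(-33566) = I*√33566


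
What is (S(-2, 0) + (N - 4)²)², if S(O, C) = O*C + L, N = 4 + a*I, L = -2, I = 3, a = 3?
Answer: 6241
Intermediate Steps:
N = 13 (N = 4 + 3*3 = 4 + 9 = 13)
S(O, C) = -2 + C*O (S(O, C) = O*C - 2 = C*O - 2 = -2 + C*O)
(S(-2, 0) + (N - 4)²)² = ((-2 + 0*(-2)) + (13 - 4)²)² = ((-2 + 0) + 9²)² = (-2 + 81)² = 79² = 6241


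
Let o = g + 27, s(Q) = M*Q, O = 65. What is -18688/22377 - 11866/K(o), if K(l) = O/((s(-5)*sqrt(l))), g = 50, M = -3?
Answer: -18688/22377 - 35598*sqrt(77)/13 ≈ -24029.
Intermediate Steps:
s(Q) = -3*Q
o = 77 (o = 50 + 27 = 77)
K(l) = 13/(3*sqrt(l)) (K(l) = 65/(((-3*(-5))*sqrt(l))) = 65/((15*sqrt(l))) = 65*(1/(15*sqrt(l))) = 13/(3*sqrt(l)))
-18688/22377 - 11866/K(o) = -18688/22377 - 11866*3*sqrt(77)/13 = -18688/22377 - 35598*sqrt(77)/13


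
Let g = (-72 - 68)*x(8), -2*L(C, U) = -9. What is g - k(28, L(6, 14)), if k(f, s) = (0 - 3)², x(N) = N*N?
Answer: -8969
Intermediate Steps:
L(C, U) = 9/2 (L(C, U) = -½*(-9) = 9/2)
x(N) = N²
g = -8960 (g = (-72 - 68)*8² = -140*64 = -8960)
k(f, s) = 9 (k(f, s) = (-3)² = 9)
g - k(28, L(6, 14)) = -8960 - 1*9 = -8960 - 9 = -8969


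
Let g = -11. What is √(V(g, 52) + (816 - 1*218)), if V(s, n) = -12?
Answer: √586 ≈ 24.207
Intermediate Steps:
√(V(g, 52) + (816 - 1*218)) = √(-12 + (816 - 1*218)) = √(-12 + (816 - 218)) = √(-12 + 598) = √586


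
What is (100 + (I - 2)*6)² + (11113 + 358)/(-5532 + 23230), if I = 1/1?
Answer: 156390999/17698 ≈ 8836.6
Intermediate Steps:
I = 1
(100 + (I - 2)*6)² + (11113 + 358)/(-5532 + 23230) = (100 + (1 - 2)*6)² + (11113 + 358)/(-5532 + 23230) = (100 - 1*6)² + 11471/17698 = (100 - 6)² + 11471*(1/17698) = 94² + 11471/17698 = 8836 + 11471/17698 = 156390999/17698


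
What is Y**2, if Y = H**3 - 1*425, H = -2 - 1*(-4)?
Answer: 173889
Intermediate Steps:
H = 2 (H = -2 + 4 = 2)
Y = -417 (Y = 2**3 - 1*425 = 8 - 425 = -417)
Y**2 = (-417)**2 = 173889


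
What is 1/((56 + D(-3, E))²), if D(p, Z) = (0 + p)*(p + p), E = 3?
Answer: 1/5476 ≈ 0.00018262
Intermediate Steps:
D(p, Z) = 2*p² (D(p, Z) = p*(2*p) = 2*p²)
1/((56 + D(-3, E))²) = 1/((56 + 2*(-3)²)²) = 1/((56 + 2*9)²) = 1/((56 + 18)²) = 1/(74²) = 1/5476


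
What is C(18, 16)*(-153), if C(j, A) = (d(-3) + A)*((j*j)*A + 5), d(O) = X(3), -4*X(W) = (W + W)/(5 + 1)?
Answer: -50016771/4 ≈ -1.2504e+7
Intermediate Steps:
X(W) = -W/12 (X(W) = -(W + W)/(4*(5 + 1)) = -2*W/(4*6) = -W/12)
d(O) = -¼ (d(O) = -1/12*3 = -¼)
C(j, A) = (5 + A*j²)*(-¼ + A) (C(j, A) = (-¼ + A)*((j*j)*A + 5) = (-¼ + A)*(j²*A + 5) = (-¼ + A)*(A*j² + 5) = (-¼ + A)*(5 + A*j²) = (5 + A*j²)*(-¼ + A))
C(18, 16)*(-153) = (-5/4 + 5*16 + 16²*18² - ¼*16*18²)*(-153) = (-5/4 + 80 + 256*324 - ¼*16*324)*(-153) = (-5/4 + 80 + 82944 - 1296)*(-153) = (326907/4)*(-153) = -50016771/4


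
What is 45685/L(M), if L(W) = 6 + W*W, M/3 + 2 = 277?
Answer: 45685/680631 ≈ 0.067122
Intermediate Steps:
M = 825 (M = -6 + 3*277 = -6 + 831 = 825)
L(W) = 6 + W²
45685/L(M) = 45685/(6 + 825²) = 45685/(6 + 680625) = 45685/680631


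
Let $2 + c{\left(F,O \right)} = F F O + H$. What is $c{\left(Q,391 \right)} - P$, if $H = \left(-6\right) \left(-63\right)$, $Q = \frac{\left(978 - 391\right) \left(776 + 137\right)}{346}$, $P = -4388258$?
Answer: $\frac{112829206081495}{119716} \approx 9.4247 \cdot 10^{8}$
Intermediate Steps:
$Q = \frac{535931}{346}$ ($Q = 587 \cdot 913 \cdot \frac{1}{346} = 535931 \cdot \frac{1}{346} = \frac{535931}{346} \approx 1548.9$)
$H = 378$
$c{\left(F,O \right)} = 376 + O F^{2}$ ($c{\left(F,O \right)} = -2 + \left(F F O + 378\right) = -2 + \left(F^{2} O + 378\right) = -2 + \left(O F^{2} + 378\right) = -2 + \left(378 + O F^{2}\right) = 376 + O F^{2}$)
$c{\left(Q,391 \right)} - P = \left(376 + 391 \left(\frac{535931}{346}\right)^{2}\right) - -4388258 = \left(376 + 391 \cdot \frac{287222036761}{119716}\right) + 4388258 = \left(376 + \frac{112303816373551}{119716}\right) + 4388258 = \frac{112303861386767}{119716} + 4388258 = \frac{112829206081495}{119716}$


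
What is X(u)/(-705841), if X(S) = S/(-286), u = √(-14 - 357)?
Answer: I*√371/201870526 ≈ 9.5414e-8*I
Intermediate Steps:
u = I*√371 (u = √(-371) = I*√371 ≈ 19.261*I)
X(S) = -S/286 (X(S) = S*(-1/286) = -S/286)
X(u)/(-705841) = -I*√371/286/(-705841) = -I*√371/286*(-1/705841) = I*√371/201870526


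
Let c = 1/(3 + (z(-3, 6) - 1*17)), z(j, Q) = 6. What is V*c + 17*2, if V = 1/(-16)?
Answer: 4353/128 ≈ 34.008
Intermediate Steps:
V = -1/16 ≈ -0.062500
c = -⅛ (c = 1/(3 + (6 - 1*17)) = 1/(3 + (6 - 17)) = 1/(3 - 11) = 1/(-8) = -⅛ ≈ -0.12500)
V*c + 17*2 = -1/16*(-⅛) + 17*2 = 1/128 + 34 = 4353/128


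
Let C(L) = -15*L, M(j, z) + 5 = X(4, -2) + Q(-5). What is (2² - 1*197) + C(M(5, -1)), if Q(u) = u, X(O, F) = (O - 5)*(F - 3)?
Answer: -118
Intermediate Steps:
X(O, F) = (-5 + O)*(-3 + F)
M(j, z) = -5 (M(j, z) = -5 + ((15 - 5*(-2) - 3*4 - 2*4) - 5) = -5 + ((15 + 10 - 12 - 8) - 5) = -5 + (5 - 5) = -5 + 0 = -5)
(2² - 1*197) + C(M(5, -1)) = (2² - 1*197) - 15*(-5) = (4 - 197) + 75 = -193 + 75 = -118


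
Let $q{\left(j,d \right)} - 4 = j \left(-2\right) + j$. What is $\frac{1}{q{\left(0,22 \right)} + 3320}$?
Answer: $\frac{1}{3324} \approx 0.00030084$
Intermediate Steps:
$q{\left(j,d \right)} = 4 - j$ ($q{\left(j,d \right)} = 4 + \left(j \left(-2\right) + j\right) = 4 + \left(- 2 j + j\right) = 4 - j$)
$\frac{1}{q{\left(0,22 \right)} + 3320} = \frac{1}{\left(4 - 0\right) + 3320} = \frac{1}{\left(4 + 0\right) + 3320} = \frac{1}{4 + 3320} = \frac{1}{3324}$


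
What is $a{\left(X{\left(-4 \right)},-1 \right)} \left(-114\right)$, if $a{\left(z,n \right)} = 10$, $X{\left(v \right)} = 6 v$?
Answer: $-1140$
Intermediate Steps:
$a{\left(X{\left(-4 \right)},-1 \right)} \left(-114\right) = 10 \left(-114\right) = -1140$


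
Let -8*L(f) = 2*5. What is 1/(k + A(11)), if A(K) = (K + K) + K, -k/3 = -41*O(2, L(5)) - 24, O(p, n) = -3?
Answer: -1/264 ≈ -0.0037879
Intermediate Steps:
L(f) = -5/4
k = -297 (k = -3*(-41*(-3) - 24) = -3*(123 - 24) = -3*99 = -297)
A(K) = 3*K (A(K) = 2*K + K = 3*K)
1/(k + A(11)) = 1/(-297 + 3*11) = 1/(-297 + 33) = 1/(-264) = -1/264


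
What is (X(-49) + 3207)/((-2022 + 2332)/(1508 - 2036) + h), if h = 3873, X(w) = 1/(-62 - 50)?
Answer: 11853039/14312438 ≈ 0.82816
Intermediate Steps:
X(w) = -1/112 (X(w) = 1/(-112) = -1/112)
(X(-49) + 3207)/((-2022 + 2332)/(1508 - 2036) + h) = (-1/112 + 3207)/((-2022 + 2332)/(1508 - 2036) + 3873) = 359183/(112*(310/(-528) + 3873)) = 359183/(112*(310*(-1/528) + 3873)) = 359183/(112*(-155/264 + 3873)) = 359183/(112*(1022317/264)) = (359183/112)*(264/1022317) = 11853039/14312438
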